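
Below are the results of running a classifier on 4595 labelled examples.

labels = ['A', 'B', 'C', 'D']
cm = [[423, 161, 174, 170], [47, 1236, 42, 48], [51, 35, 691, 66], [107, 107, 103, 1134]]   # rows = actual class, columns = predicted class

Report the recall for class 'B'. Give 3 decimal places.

Take TP from the diagonal, FP from the rest of the 'B' prediction marginal, FN from the rest of the 'B' actual marginal.
recall = TP/(TP+FN).
B: TP=1236, FN=47+42+48=137 → 1236/1373 = 0.9002

0.900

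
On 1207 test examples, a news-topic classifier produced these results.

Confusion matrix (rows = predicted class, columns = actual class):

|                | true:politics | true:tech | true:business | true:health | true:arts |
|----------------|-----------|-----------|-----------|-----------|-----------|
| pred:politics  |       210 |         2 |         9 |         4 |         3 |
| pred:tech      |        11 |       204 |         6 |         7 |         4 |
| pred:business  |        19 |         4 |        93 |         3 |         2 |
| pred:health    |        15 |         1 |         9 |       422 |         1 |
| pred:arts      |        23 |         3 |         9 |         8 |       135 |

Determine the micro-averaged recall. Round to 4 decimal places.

Micro-averaging pools counts across classes: ΣTP=1064, ΣFP=143, ΣFN=143.
Micro-recall = TP/(TP+FN) on pooled counts = 0.8815 (equals overall accuracy in single-label multiclass).

0.8815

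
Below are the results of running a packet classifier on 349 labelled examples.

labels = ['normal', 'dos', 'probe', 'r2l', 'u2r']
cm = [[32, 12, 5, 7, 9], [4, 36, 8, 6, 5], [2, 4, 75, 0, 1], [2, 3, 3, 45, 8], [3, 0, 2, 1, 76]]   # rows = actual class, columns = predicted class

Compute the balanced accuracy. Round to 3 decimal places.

0.736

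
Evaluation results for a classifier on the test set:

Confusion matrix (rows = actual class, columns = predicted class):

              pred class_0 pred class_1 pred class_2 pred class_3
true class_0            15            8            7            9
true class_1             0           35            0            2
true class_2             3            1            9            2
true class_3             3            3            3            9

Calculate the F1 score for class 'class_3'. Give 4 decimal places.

0.4500

One-vs-rest for 'class_3': TP = diagonal; FP = other classes predicted 'class_3'; FN = 'class_3' predicted as other.
F1 score = 2·TP/(2·TP+FP+FN).
class_3: TP=9, FP=9+2+2=13, FN=3+3+3=9 → 18/40 = 0.45000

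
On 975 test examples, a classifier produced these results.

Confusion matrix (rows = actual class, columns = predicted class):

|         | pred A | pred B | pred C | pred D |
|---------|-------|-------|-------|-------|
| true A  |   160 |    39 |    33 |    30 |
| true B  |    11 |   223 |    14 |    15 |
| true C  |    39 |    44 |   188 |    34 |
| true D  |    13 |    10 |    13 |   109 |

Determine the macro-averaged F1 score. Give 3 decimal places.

Per-class F1 score (2·TP/(2·TP+FP+FN)):
  A: TP=160, FP=11+39+13=63, FN=39+33+30=102 → 320/485 = 0.6598
  B: TP=223, FP=39+44+10=93, FN=11+14+15=40 → 446/579 = 0.7703
  C: TP=188, FP=33+14+13=60, FN=39+44+34=117 → 376/553 = 0.6799
  D: TP=109, FP=30+15+34=79, FN=13+10+13=36 → 218/333 = 0.6547
Macro-F1 score = mean = (0.6598 + 0.7703 + 0.6799 + 0.6547) / 4 = 0.691

0.691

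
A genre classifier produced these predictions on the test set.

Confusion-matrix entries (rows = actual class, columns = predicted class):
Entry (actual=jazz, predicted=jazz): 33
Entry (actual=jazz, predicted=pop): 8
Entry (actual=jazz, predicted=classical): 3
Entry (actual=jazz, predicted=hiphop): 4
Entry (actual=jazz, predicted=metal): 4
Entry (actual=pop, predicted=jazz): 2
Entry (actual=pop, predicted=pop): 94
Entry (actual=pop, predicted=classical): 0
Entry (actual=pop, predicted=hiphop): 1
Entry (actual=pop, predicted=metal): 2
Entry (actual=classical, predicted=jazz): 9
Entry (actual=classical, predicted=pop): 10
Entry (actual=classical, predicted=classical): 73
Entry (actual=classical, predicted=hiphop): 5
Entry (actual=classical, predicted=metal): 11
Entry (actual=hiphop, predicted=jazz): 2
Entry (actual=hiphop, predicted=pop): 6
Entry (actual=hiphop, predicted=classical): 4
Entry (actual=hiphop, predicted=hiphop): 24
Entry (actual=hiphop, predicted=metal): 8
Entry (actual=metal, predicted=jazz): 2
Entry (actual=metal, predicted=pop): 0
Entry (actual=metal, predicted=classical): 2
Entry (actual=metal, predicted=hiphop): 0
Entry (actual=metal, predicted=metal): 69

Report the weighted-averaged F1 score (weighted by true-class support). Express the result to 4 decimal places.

Per-class F1 score (2·TP/(2·TP+FP+FN)):
  jazz: TP=33, FP=2+9+2+2=15, FN=8+3+4+4=19 → 66/100 = 0.66000
  pop: TP=94, FP=8+10+6+0=24, FN=2+0+1+2=5 → 188/217 = 0.86636
  classical: TP=73, FP=3+0+4+2=9, FN=9+10+5+11=35 → 146/190 = 0.76842
  hiphop: TP=24, FP=4+1+5+0=10, FN=2+6+4+8=20 → 48/78 = 0.61538
  metal: TP=69, FP=4+2+11+8=25, FN=2+0+2+0=4 → 138/167 = 0.82635
Weighted-F1 score = Σ (supportᵢ/N)·F1 scoreᵢ with N=376: (52/376)·0.66000 + (99/376)·0.86636 + (108/376)·0.76842 + (44/376)·0.61538 + (73/376)·0.82635 = 0.7726

0.7726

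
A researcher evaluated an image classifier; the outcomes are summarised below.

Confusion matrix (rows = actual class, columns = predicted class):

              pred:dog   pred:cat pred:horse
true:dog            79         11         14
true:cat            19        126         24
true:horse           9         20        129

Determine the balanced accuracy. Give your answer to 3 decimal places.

0.774

Balanced accuracy = mean of per-class recall.
  dog: recall = 79/104 = 0.7596
  cat: recall = 126/169 = 0.7456
  horse: recall = 129/158 = 0.8165
Mean = (0.7596 + 0.7456 + 0.8165) / 3 = 0.774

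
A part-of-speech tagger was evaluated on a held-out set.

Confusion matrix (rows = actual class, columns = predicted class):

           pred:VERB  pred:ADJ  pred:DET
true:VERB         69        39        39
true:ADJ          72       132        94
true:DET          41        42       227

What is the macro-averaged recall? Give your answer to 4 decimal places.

0.5482

Per-class recall (TP/(TP+FN)):
  VERB: TP=69, FN=39+39=78 → 69/147 = 0.46939
  ADJ: TP=132, FN=72+94=166 → 132/298 = 0.44295
  DET: TP=227, FN=41+42=83 → 227/310 = 0.73226
Macro-recall = mean = (0.46939 + 0.44295 + 0.73226) / 3 = 0.5482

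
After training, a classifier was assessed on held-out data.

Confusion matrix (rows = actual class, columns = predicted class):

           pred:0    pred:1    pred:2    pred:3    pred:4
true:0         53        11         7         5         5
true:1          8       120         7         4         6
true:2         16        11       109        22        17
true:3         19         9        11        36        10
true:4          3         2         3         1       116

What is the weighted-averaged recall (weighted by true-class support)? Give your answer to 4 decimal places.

0.7103

Per-class recall (TP/(TP+FN)):
  0: TP=53, FN=11+7+5+5=28 → 53/81 = 0.65432
  1: TP=120, FN=8+7+4+6=25 → 120/145 = 0.82759
  2: TP=109, FN=16+11+22+17=66 → 109/175 = 0.62286
  3: TP=36, FN=19+9+11+10=49 → 36/85 = 0.42353
  4: TP=116, FN=3+2+3+1=9 → 116/125 = 0.92800
Weighted-recall = Σ (supportᵢ/N)·recallᵢ with N=611: (81/611)·0.65432 + (145/611)·0.82759 + (175/611)·0.62286 + (85/611)·0.42353 + (125/611)·0.92800 = 0.7103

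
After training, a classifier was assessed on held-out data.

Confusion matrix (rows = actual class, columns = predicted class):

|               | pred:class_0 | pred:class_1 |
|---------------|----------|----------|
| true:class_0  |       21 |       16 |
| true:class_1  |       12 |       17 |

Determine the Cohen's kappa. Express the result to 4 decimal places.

Observed agreement pₒ = trace/N = 38/66 = 0.57576
Expected agreement pₑ = Σ (rowᵢ·colᵢ)/N² = (37·33 + 29·33)/66² = 0.50000
κ = (pₒ − pₑ)/(1 − pₑ) = (0.57576 − 0.50000)/(1 − 0.50000) = 0.1515

0.1515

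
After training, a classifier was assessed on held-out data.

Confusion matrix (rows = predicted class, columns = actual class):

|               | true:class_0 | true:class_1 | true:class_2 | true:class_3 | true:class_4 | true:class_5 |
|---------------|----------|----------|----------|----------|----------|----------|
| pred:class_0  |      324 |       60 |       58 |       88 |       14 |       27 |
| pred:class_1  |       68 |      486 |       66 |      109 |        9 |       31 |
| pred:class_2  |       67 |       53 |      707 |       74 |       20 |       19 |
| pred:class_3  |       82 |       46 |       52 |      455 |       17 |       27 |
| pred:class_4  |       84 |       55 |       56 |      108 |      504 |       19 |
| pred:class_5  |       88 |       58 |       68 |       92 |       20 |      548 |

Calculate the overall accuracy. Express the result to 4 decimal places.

0.6491

Accuracy = trace / total = (324+486+707+455+504+548=3024) / 4659 = 3024/4659 = 0.6491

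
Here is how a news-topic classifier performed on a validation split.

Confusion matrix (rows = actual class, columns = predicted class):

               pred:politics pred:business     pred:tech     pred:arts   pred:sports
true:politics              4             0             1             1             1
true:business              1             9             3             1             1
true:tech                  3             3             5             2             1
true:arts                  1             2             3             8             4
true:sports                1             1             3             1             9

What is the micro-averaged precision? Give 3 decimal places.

Micro-averaging pools counts across classes: ΣTP=35, ΣFP=34, ΣFN=34.
Micro-precision = TP/(TP+FP) on pooled counts = 0.507 (equals overall accuracy in single-label multiclass).

0.507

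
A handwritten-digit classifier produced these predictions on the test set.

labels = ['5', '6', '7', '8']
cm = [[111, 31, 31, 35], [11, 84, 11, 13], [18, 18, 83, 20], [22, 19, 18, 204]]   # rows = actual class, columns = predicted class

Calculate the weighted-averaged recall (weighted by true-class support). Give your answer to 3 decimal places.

0.661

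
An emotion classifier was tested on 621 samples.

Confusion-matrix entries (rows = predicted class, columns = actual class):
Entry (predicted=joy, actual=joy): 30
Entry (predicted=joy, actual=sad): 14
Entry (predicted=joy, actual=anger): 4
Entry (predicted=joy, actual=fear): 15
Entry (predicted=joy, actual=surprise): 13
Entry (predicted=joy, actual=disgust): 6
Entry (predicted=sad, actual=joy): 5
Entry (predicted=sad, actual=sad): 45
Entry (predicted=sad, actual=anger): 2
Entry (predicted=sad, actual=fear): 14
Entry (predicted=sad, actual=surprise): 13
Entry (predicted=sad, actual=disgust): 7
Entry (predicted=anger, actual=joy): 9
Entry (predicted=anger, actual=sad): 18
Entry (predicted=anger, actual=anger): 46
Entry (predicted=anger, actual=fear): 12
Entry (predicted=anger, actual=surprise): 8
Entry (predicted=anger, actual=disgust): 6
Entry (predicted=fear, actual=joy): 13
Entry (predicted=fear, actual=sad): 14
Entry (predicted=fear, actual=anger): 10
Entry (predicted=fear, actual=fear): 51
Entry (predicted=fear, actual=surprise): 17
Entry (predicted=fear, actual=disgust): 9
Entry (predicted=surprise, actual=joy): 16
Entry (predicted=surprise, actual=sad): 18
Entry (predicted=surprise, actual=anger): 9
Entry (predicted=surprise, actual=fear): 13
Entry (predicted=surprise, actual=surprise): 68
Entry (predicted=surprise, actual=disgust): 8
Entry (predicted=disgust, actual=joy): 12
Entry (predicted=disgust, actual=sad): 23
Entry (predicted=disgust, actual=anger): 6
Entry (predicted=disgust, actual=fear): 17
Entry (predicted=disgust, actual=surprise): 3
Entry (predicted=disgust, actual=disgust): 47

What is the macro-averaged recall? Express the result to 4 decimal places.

0.4722

Per-class recall (TP/(TP+FN)):
  joy: TP=30, FN=5+9+13+16+12=55 → 30/85 = 0.35294
  sad: TP=45, FN=14+18+14+18+23=87 → 45/132 = 0.34091
  anger: TP=46, FN=4+2+10+9+6=31 → 46/77 = 0.59740
  fear: TP=51, FN=15+14+12+13+17=71 → 51/122 = 0.41803
  surprise: TP=68, FN=13+13+8+17+3=54 → 68/122 = 0.55738
  disgust: TP=47, FN=6+7+6+9+8=36 → 47/83 = 0.56627
Macro-recall = mean = (0.35294 + 0.34091 + 0.59740 + 0.41803 + 0.55738 + 0.56627) / 6 = 0.4722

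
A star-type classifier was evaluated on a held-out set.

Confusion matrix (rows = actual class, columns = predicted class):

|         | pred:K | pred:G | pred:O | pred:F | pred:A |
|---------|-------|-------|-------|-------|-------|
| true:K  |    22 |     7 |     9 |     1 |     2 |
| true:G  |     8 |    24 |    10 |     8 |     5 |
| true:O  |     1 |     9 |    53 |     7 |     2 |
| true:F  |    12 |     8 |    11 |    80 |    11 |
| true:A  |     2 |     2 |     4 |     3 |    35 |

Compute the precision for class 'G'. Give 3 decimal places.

0.480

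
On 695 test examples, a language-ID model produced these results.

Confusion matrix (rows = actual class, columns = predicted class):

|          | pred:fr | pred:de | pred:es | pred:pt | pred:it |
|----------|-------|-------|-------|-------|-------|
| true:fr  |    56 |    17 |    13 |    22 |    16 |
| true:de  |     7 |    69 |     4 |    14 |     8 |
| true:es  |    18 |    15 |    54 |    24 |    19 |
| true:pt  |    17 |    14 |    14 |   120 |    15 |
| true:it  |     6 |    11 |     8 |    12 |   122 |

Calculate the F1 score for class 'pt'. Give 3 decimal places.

Take TP from the diagonal, FP from the rest of the 'pt' prediction marginal, FN from the rest of the 'pt' actual marginal.
F1 score = 2·TP/(2·TP+FP+FN).
pt: TP=120, FP=22+14+24+12=72, FN=17+14+14+15=60 → 240/372 = 0.6452

0.645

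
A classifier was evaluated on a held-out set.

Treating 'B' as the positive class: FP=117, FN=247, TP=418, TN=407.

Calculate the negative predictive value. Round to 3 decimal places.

NPV = TN/(TN+FN) = 407/(407+247) = 0.622

0.622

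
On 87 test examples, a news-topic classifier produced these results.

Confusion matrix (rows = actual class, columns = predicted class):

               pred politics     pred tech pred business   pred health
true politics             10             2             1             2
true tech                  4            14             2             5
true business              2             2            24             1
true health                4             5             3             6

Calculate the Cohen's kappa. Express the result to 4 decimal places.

Observed agreement pₒ = trace/N = 54/87 = 0.62069
Expected agreement pₑ = Σ (rowᵢ·colᵢ)/N² = (15·20 + 25·23 + 29·30 + 18·14)/87² = 0.26384
κ = (pₒ − pₑ)/(1 − pₑ) = (0.62069 − 0.26384)/(1 − 0.26384) = 0.4847

0.4847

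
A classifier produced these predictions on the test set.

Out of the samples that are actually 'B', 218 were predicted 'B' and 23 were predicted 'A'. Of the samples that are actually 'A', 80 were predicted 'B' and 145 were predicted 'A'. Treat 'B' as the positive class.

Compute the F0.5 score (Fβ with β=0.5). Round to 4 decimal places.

0.7606

Fβ = (1+β²)·TP / ((1+β²)·TP + β²·FN + FP), with β²=1/4
= 1.25·218 / (1.25·218 + 0.25·23 + 80) = 0.7606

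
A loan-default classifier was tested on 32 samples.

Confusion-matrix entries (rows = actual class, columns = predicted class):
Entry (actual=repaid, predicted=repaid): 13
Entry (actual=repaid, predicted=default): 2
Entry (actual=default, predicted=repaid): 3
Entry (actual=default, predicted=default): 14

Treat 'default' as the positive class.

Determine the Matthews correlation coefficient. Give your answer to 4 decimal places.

0.6888

MCC = (TP·TN − FP·FN) / √((TP+FP)(TP+FN)(TN+FP)(TN+FN))
Numerator = 14·13 − 2·3 = 176
Denominator = √(16·17·15·16) = √65280 = 255.4995
MCC = 176 / 255.4995 = 0.6888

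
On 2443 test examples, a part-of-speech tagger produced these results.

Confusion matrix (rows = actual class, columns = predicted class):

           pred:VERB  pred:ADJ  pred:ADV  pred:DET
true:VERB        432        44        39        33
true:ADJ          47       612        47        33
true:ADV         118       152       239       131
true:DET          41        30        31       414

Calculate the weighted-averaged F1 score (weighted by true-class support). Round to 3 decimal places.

0.679

Per-class F1 score (2·TP/(2·TP+FP+FN)):
  VERB: TP=432, FP=47+118+41=206, FN=44+39+33=116 → 864/1186 = 0.7285
  ADJ: TP=612, FP=44+152+30=226, FN=47+47+33=127 → 1224/1577 = 0.7762
  ADV: TP=239, FP=39+47+31=117, FN=118+152+131=401 → 478/996 = 0.4799
  DET: TP=414, FP=33+33+131=197, FN=41+30+31=102 → 828/1127 = 0.7347
Weighted-F1 score = Σ (supportᵢ/N)·F1 scoreᵢ with N=2443: (548/2443)·0.7285 + (739/2443)·0.7762 + (640/2443)·0.4799 + (516/2443)·0.7347 = 0.679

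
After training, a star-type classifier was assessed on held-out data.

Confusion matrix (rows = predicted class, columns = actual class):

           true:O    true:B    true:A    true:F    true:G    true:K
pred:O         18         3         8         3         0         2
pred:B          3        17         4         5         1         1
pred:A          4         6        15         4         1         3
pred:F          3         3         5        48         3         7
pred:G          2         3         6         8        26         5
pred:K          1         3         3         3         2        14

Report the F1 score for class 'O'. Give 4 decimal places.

0.5538

Take TP from the diagonal, FP from the rest of the 'O' prediction marginal, FN from the rest of the 'O' actual marginal.
F1 score = 2·TP/(2·TP+FP+FN).
O: TP=18, FP=3+8+3+0+2=16, FN=3+4+3+2+1=13 → 36/65 = 0.55385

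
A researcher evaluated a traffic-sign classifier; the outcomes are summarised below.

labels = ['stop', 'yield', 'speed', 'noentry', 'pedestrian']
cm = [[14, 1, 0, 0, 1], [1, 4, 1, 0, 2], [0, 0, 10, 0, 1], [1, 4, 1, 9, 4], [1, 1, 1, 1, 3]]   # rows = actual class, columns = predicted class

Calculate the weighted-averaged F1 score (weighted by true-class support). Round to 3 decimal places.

0.663

Per-class F1 score (2·TP/(2·TP+FP+FN)):
  stop: TP=14, FP=1+0+1+1=3, FN=1+0+0+1=2 → 28/33 = 0.8485
  yield: TP=4, FP=1+0+4+1=6, FN=1+1+0+2=4 → 8/18 = 0.4444
  speed: TP=10, FP=0+1+1+1=3, FN=0+0+0+1=1 → 20/24 = 0.8333
  noentry: TP=9, FP=0+0+0+1=1, FN=1+4+1+4=10 → 18/29 = 0.6207
  pedestrian: TP=3, FP=1+2+1+4=8, FN=1+1+1+1=4 → 6/18 = 0.3333
Weighted-F1 score = Σ (supportᵢ/N)·F1 scoreᵢ with N=61: (16/61)·0.8485 + (8/61)·0.4444 + (11/61)·0.8333 + (19/61)·0.6207 + (7/61)·0.3333 = 0.663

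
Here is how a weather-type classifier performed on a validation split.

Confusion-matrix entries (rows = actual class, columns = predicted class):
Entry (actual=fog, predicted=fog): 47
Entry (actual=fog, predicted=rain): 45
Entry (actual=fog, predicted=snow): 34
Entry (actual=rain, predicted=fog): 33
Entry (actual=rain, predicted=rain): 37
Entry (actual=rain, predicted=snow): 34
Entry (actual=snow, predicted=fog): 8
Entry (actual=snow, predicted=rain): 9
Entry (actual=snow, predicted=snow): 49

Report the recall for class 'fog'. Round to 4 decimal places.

One-vs-rest for 'fog': TP = diagonal; FP = other classes predicted 'fog'; FN = 'fog' predicted as other.
recall = TP/(TP+FN).
fog: TP=47, FN=45+34=79 → 47/126 = 0.37302

0.3730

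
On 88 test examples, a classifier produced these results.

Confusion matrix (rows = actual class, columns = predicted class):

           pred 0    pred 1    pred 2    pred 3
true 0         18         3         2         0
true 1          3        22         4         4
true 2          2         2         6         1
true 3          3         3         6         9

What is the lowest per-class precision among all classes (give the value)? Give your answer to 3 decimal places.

Per-class precision (TP/(TP+FP)):
  0: TP=18, FP=3+2+3=8 → 18/26 = 0.6923
  1: TP=22, FP=3+2+3=8 → 22/30 = 0.7333
  2: TP=6, FP=2+4+6=12 → 6/18 = 0.3333
  3: TP=9, FP=0+4+1=5 → 9/14 = 0.6429
Lowest is class '2' with precision = 0.333.

0.333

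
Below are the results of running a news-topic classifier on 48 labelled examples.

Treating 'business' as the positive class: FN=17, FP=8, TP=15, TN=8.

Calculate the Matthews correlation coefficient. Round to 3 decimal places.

-0.029

MCC = (TP·TN − FP·FN) / √((TP+FP)(TP+FN)(TN+FP)(TN+FN))
Numerator = 15·8 − 8·17 = -16
Denominator = √(23·32·16·25) = √294400 = 542.5864
MCC = -16 / 542.5864 = -0.029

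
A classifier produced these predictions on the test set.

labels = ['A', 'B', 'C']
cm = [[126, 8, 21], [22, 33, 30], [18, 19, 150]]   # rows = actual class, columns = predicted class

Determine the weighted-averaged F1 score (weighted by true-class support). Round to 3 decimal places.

0.714

Per-class F1 score (2·TP/(2·TP+FP+FN)):
  A: TP=126, FP=22+18=40, FN=8+21=29 → 252/321 = 0.7850
  B: TP=33, FP=8+19=27, FN=22+30=52 → 66/145 = 0.4552
  C: TP=150, FP=21+30=51, FN=18+19=37 → 300/388 = 0.7732
Weighted-F1 score = Σ (supportᵢ/N)·F1 scoreᵢ with N=427: (155/427)·0.7850 + (85/427)·0.4552 + (187/427)·0.7732 = 0.714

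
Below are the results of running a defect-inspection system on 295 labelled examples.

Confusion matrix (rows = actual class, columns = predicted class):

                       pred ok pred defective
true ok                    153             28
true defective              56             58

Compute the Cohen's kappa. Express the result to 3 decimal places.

Observed agreement pₒ = trace/N = 211/295 = 0.7153
Expected agreement pₑ = Σ (rowᵢ·colᵢ)/N² = (181·209 + 114·86)/295² = 0.5473
κ = (pₒ − pₑ)/(1 − pₑ) = (0.7153 − 0.5473)/(1 − 0.5473) = 0.371

0.371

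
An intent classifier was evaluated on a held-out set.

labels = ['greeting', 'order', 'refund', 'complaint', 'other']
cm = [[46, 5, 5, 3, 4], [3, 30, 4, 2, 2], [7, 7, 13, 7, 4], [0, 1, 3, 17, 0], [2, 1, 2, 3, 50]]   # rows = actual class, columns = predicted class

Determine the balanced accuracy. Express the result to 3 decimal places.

0.695

Balanced accuracy = mean of per-class recall.
  greeting: recall = 46/63 = 0.7302
  order: recall = 30/41 = 0.7317
  refund: recall = 13/38 = 0.3421
  complaint: recall = 17/21 = 0.8095
  other: recall = 50/58 = 0.8621
Mean = (0.7302 + 0.7317 + 0.3421 + 0.8095 + 0.8621) / 5 = 0.695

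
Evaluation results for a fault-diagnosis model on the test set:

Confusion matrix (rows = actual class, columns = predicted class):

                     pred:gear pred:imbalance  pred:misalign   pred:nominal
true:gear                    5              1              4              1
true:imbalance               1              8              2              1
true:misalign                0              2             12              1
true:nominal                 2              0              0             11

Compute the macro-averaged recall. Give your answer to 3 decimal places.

0.692

Per-class recall (TP/(TP+FN)):
  gear: TP=5, FN=1+4+1=6 → 5/11 = 0.4545
  imbalance: TP=8, FN=1+2+1=4 → 8/12 = 0.6667
  misalign: TP=12, FN=0+2+1=3 → 12/15 = 0.8000
  nominal: TP=11, FN=2+0+0=2 → 11/13 = 0.8462
Macro-recall = mean = (0.4545 + 0.6667 + 0.8000 + 0.8462) / 4 = 0.692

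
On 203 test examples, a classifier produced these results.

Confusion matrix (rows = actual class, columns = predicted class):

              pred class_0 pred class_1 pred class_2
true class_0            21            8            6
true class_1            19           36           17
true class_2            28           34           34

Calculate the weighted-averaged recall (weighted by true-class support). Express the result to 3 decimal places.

Per-class recall (TP/(TP+FN)):
  class_0: TP=21, FN=8+6=14 → 21/35 = 0.6000
  class_1: TP=36, FN=19+17=36 → 36/72 = 0.5000
  class_2: TP=34, FN=28+34=62 → 34/96 = 0.3542
Weighted-recall = Σ (supportᵢ/N)·recallᵢ with N=203: (35/203)·0.6000 + (72/203)·0.5000 + (96/203)·0.3542 = 0.448

0.448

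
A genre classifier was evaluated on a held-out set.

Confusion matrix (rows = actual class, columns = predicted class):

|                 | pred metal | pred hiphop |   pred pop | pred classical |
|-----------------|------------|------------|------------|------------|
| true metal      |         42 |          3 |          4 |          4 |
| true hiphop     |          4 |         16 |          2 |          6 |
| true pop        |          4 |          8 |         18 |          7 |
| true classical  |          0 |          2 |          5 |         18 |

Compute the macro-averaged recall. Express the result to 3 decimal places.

0.643

Per-class recall (TP/(TP+FN)):
  metal: TP=42, FN=3+4+4=11 → 42/53 = 0.7925
  hiphop: TP=16, FN=4+2+6=12 → 16/28 = 0.5714
  pop: TP=18, FN=4+8+7=19 → 18/37 = 0.4865
  classical: TP=18, FN=0+2+5=7 → 18/25 = 0.7200
Macro-recall = mean = (0.7925 + 0.5714 + 0.4865 + 0.7200) / 4 = 0.643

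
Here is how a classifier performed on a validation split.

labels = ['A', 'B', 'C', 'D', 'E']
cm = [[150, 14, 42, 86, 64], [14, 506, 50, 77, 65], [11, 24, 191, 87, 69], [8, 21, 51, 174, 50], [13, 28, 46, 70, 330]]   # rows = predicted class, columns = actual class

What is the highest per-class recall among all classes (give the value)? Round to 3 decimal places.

0.853

Per-class recall (TP/(TP+FN)):
  A: TP=150, FN=14+11+8+13=46 → 150/196 = 0.7653
  B: TP=506, FN=14+24+21+28=87 → 506/593 = 0.8533
  C: TP=191, FN=42+50+51+46=189 → 191/380 = 0.5026
  D: TP=174, FN=86+77+87+70=320 → 174/494 = 0.3522
  E: TP=330, FN=64+65+69+50=248 → 330/578 = 0.5709
Highest is class 'B' with recall = 0.853.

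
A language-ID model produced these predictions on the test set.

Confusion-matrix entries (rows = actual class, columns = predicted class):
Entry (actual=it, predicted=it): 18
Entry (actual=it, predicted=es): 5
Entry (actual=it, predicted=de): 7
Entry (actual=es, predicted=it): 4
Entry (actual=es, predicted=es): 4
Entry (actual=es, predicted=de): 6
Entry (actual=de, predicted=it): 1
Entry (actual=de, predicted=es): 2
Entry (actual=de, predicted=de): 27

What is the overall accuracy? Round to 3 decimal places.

0.662

Accuracy = trace / total = (18+4+27=49) / 74 = 49/74 = 0.662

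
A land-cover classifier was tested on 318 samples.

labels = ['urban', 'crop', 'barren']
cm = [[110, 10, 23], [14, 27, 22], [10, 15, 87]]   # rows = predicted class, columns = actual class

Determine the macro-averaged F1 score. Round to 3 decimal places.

Per-class F1 score (2·TP/(2·TP+FP+FN)):
  urban: TP=110, FP=10+23=33, FN=14+10=24 → 220/277 = 0.7942
  crop: TP=27, FP=14+22=36, FN=10+15=25 → 54/115 = 0.4696
  barren: TP=87, FP=10+15=25, FN=23+22=45 → 174/244 = 0.7131
Macro-F1 score = mean = (0.7942 + 0.4696 + 0.7131) / 3 = 0.659

0.659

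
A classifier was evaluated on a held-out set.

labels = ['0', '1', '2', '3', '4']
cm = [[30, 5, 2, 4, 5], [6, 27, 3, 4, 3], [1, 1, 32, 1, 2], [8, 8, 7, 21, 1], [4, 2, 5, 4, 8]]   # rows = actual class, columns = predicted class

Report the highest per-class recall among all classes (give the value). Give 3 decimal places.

Per-class recall (TP/(TP+FN)):
  0: TP=30, FN=5+2+4+5=16 → 30/46 = 0.6522
  1: TP=27, FN=6+3+4+3=16 → 27/43 = 0.6279
  2: TP=32, FN=1+1+1+2=5 → 32/37 = 0.8649
  3: TP=21, FN=8+8+7+1=24 → 21/45 = 0.4667
  4: TP=8, FN=4+2+5+4=15 → 8/23 = 0.3478
Highest is class '2' with recall = 0.865.

0.865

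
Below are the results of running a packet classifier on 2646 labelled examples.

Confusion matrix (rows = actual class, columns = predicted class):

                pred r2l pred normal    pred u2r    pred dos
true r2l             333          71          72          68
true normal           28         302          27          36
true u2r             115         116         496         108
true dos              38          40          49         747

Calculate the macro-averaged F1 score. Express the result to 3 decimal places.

Per-class F1 score (2·TP/(2·TP+FP+FN)):
  r2l: TP=333, FP=28+115+38=181, FN=71+72+68=211 → 666/1058 = 0.6295
  normal: TP=302, FP=71+116+40=227, FN=28+27+36=91 → 604/922 = 0.6551
  u2r: TP=496, FP=72+27+49=148, FN=115+116+108=339 → 992/1479 = 0.6707
  dos: TP=747, FP=68+36+108=212, FN=38+40+49=127 → 1494/1833 = 0.8151
Macro-F1 score = mean = (0.6295 + 0.6551 + 0.6707 + 0.8151) / 4 = 0.693

0.693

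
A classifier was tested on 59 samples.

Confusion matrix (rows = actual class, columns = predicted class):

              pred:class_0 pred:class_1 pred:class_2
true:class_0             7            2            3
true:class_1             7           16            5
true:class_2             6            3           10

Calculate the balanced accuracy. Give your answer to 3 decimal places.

Balanced accuracy = mean of per-class recall.
  class_0: recall = 7/12 = 0.5833
  class_1: recall = 16/28 = 0.5714
  class_2: recall = 10/19 = 0.5263
Mean = (0.5833 + 0.5714 + 0.5263) / 3 = 0.560

0.560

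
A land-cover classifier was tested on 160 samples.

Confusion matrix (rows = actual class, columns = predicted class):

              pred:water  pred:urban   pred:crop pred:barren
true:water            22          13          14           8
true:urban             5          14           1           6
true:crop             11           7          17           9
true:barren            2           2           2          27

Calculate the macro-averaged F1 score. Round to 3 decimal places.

0.498

Per-class F1 score (2·TP/(2·TP+FP+FN)):
  water: TP=22, FP=5+11+2=18, FN=13+14+8=35 → 44/97 = 0.4536
  urban: TP=14, FP=13+7+2=22, FN=5+1+6=12 → 28/62 = 0.4516
  crop: TP=17, FP=14+1+2=17, FN=11+7+9=27 → 34/78 = 0.4359
  barren: TP=27, FP=8+6+9=23, FN=2+2+2=6 → 54/83 = 0.6506
Macro-F1 score = mean = (0.4536 + 0.4516 + 0.4359 + 0.6506) / 4 = 0.498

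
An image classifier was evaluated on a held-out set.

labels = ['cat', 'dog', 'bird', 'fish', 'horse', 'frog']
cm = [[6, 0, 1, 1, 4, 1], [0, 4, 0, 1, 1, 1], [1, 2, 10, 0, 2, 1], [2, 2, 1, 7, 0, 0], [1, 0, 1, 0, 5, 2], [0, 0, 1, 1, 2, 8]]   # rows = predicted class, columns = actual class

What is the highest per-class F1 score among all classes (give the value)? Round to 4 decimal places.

Per-class F1 score (2·TP/(2·TP+FP+FN)):
  cat: TP=6, FP=0+1+1+4+1=7, FN=0+1+2+1+0=4 → 12/23 = 0.52174
  dog: TP=4, FP=0+0+1+1+1=3, FN=0+2+2+0+0=4 → 8/15 = 0.53333
  bird: TP=10, FP=1+2+0+2+1=6, FN=1+0+1+1+1=4 → 20/30 = 0.66667
  fish: TP=7, FP=2+2+1+0+0=5, FN=1+1+0+0+1=3 → 14/22 = 0.63636
  horse: TP=5, FP=1+0+1+0+2=4, FN=4+1+2+0+2=9 → 10/23 = 0.43478
  frog: TP=8, FP=0+0+1+1+2=4, FN=1+1+1+0+2=5 → 16/25 = 0.64000
Highest is class 'bird' with F1 score = 0.6667.

0.6667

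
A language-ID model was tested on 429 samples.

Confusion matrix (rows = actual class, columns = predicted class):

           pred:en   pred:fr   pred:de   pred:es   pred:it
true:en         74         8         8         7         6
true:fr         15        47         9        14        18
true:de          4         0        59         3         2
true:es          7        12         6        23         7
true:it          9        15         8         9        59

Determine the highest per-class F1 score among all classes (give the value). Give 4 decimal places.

Per-class F1 score (2·TP/(2·TP+FP+FN)):
  en: TP=74, FP=15+4+7+9=35, FN=8+8+7+6=29 → 148/212 = 0.69811
  fr: TP=47, FP=8+0+12+15=35, FN=15+9+14+18=56 → 94/185 = 0.50811
  de: TP=59, FP=8+9+6+8=31, FN=4+0+3+2=9 → 118/158 = 0.74684
  es: TP=23, FP=7+14+3+9=33, FN=7+12+6+7=32 → 46/111 = 0.41441
  it: TP=59, FP=6+18+2+7=33, FN=9+15+8+9=41 → 118/192 = 0.61458
Highest is class 'de' with F1 score = 0.7468.

0.7468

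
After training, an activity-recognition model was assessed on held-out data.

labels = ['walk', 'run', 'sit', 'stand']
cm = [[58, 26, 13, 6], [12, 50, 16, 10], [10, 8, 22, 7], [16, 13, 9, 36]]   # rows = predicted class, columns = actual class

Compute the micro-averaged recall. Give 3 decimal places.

0.532

Micro-averaging pools counts across classes: ΣTP=166, ΣFP=146, ΣFN=146.
Micro-recall = TP/(TP+FN) on pooled counts = 0.532 (equals overall accuracy in single-label multiclass).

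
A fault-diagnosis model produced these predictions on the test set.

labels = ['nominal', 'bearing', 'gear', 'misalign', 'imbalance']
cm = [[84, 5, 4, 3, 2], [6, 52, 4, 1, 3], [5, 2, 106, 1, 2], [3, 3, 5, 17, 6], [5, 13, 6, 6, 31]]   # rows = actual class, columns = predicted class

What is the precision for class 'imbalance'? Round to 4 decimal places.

0.7045

Treat 'imbalance' as positive and all other classes as negative.
precision = TP/(TP+FP).
imbalance: TP=31, FP=2+3+2+6=13 → 31/44 = 0.70455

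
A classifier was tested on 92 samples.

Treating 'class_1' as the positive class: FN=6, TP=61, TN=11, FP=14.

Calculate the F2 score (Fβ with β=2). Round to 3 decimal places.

0.889

Fβ = (1+β²)·TP / ((1+β²)·TP + β²·FN + FP), with β²=4
= 5·61 / (5·61 + 4·6 + 14) = 0.889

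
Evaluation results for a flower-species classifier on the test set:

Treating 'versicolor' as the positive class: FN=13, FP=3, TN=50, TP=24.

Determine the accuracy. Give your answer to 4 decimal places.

Accuracy = (TP+TN)/N = (24+50)/90 = 0.8222

0.8222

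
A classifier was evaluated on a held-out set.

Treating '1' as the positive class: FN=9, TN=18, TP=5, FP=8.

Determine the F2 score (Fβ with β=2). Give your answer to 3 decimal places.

Fβ = (1+β²)·TP / ((1+β²)·TP + β²·FN + FP), with β²=4
= 5·5 / (5·5 + 4·9 + 8) = 0.362

0.362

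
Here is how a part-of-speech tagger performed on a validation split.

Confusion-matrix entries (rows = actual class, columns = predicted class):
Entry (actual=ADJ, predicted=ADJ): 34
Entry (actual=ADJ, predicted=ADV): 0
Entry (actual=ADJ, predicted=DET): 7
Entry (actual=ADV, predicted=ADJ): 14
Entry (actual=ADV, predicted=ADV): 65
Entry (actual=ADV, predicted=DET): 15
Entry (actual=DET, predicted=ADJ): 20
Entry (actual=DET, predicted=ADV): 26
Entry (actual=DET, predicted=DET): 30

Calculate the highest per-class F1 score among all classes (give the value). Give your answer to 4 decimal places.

Per-class F1 score (2·TP/(2·TP+FP+FN)):
  ADJ: TP=34, FP=14+20=34, FN=0+7=7 → 68/109 = 0.62385
  ADV: TP=65, FP=0+26=26, FN=14+15=29 → 130/185 = 0.70270
  DET: TP=30, FP=7+15=22, FN=20+26=46 → 60/128 = 0.46875
Highest is class 'ADV' with F1 score = 0.7027.

0.7027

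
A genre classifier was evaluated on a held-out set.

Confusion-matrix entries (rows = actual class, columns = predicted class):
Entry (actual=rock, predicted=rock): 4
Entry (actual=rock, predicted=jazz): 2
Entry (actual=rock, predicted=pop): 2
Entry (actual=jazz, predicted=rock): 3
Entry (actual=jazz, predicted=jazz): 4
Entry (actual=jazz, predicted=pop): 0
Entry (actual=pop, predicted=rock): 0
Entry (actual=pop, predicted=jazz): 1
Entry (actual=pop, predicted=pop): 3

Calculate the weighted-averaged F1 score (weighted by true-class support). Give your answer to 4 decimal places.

Per-class F1 score (2·TP/(2·TP+FP+FN)):
  rock: TP=4, FP=3+0=3, FN=2+2=4 → 8/15 = 0.53333
  jazz: TP=4, FP=2+1=3, FN=3+0=3 → 8/14 = 0.57143
  pop: TP=3, FP=2+0=2, FN=0+1=1 → 6/9 = 0.66667
Weighted-F1 score = Σ (supportᵢ/N)·F1 scoreᵢ with N=19: (8/19)·0.53333 + (7/19)·0.57143 + (4/19)·0.66667 = 0.5754

0.5754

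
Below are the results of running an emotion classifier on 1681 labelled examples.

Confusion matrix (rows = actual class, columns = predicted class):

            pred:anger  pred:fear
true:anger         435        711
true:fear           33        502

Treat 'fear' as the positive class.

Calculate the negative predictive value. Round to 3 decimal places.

NPV = TN/(TN+FN) = 435/(435+33) = 0.929

0.929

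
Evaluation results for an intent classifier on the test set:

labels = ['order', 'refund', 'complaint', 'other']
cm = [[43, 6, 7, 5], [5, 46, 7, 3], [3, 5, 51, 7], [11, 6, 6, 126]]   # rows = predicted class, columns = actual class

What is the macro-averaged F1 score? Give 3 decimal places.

0.764

Per-class F1 score (2·TP/(2·TP+FP+FN)):
  order: TP=43, FP=6+7+5=18, FN=5+3+11=19 → 86/123 = 0.6992
  refund: TP=46, FP=5+7+3=15, FN=6+5+6=17 → 92/124 = 0.7419
  complaint: TP=51, FP=3+5+7=15, FN=7+7+6=20 → 102/137 = 0.7445
  other: TP=126, FP=11+6+6=23, FN=5+3+7=15 → 252/290 = 0.8690
Macro-F1 score = mean = (0.6992 + 0.7419 + 0.7445 + 0.8690) / 4 = 0.764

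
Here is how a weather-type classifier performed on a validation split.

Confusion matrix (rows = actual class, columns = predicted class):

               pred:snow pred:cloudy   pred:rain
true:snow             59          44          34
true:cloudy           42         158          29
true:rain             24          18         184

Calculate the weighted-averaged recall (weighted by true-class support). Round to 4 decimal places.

0.6774

Per-class recall (TP/(TP+FN)):
  snow: TP=59, FN=44+34=78 → 59/137 = 0.43066
  cloudy: TP=158, FN=42+29=71 → 158/229 = 0.68996
  rain: TP=184, FN=24+18=42 → 184/226 = 0.81416
Weighted-recall = Σ (supportᵢ/N)·recallᵢ with N=592: (137/592)·0.43066 + (229/592)·0.68996 + (226/592)·0.81416 = 0.6774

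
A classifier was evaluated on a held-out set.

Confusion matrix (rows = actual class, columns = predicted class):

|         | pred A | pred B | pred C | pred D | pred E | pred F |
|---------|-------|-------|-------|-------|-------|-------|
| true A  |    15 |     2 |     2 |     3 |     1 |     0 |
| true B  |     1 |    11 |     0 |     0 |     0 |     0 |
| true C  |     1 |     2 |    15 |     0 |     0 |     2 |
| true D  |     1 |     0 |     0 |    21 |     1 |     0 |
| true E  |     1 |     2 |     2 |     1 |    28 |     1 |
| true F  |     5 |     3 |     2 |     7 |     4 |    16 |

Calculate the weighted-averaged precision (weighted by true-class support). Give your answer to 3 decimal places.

Per-class precision (TP/(TP+FP)):
  A: TP=15, FP=1+1+1+1+5=9 → 15/24 = 0.6250
  B: TP=11, FP=2+2+0+2+3=9 → 11/20 = 0.5500
  C: TP=15, FP=2+0+0+2+2=6 → 15/21 = 0.7143
  D: TP=21, FP=3+0+0+1+7=11 → 21/32 = 0.6563
  E: TP=28, FP=1+0+0+1+4=6 → 28/34 = 0.8235
  F: TP=16, FP=0+0+2+0+1=3 → 16/19 = 0.8421
Weighted-precision = Σ (supportᵢ/N)·precisionᵢ with N=150: (23/150)·0.6250 + (12/150)·0.5500 + (20/150)·0.7143 + (23/150)·0.6563 + (35/150)·0.8235 + (37/150)·0.8421 = 0.736

0.736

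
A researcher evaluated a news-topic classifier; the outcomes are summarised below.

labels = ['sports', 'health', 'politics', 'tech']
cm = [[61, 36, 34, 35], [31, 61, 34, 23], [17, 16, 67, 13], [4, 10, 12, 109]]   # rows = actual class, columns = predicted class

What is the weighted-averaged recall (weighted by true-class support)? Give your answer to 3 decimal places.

0.529

Per-class recall (TP/(TP+FN)):
  sports: TP=61, FN=36+34+35=105 → 61/166 = 0.3675
  health: TP=61, FN=31+34+23=88 → 61/149 = 0.4094
  politics: TP=67, FN=17+16+13=46 → 67/113 = 0.5929
  tech: TP=109, FN=4+10+12=26 → 109/135 = 0.8074
Weighted-recall = Σ (supportᵢ/N)·recallᵢ with N=563: (166/563)·0.3675 + (149/563)·0.4094 + (113/563)·0.5929 + (135/563)·0.8074 = 0.529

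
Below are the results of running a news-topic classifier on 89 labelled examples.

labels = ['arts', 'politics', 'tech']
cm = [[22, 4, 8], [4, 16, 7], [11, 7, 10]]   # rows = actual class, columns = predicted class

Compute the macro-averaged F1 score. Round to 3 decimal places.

0.530

Per-class F1 score (2·TP/(2·TP+FP+FN)):
  arts: TP=22, FP=4+11=15, FN=4+8=12 → 44/71 = 0.6197
  politics: TP=16, FP=4+7=11, FN=4+7=11 → 32/54 = 0.5926
  tech: TP=10, FP=8+7=15, FN=11+7=18 → 20/53 = 0.3774
Macro-F1 score = mean = (0.6197 + 0.5926 + 0.3774) / 3 = 0.530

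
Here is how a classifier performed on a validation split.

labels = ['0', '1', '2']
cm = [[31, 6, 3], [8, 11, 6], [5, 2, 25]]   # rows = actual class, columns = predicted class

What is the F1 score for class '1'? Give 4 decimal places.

Treat '1' as positive and all other classes as negative.
F1 score = 2·TP/(2·TP+FP+FN).
1: TP=11, FP=6+2=8, FN=8+6=14 → 22/44 = 0.50000

0.5000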